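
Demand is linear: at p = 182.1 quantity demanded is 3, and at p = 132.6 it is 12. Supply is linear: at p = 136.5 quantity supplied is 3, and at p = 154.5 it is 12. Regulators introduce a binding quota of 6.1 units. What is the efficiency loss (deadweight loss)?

Demand slope = (132.6 − 182.1)/(12 − 3) = −5.5, so p = 198.6 − 5.5q.
Supply slope = (154.5 − 136.5)/(12 − 3) = 2, so p = 130.5 + 2q.
Competitive equilibrium: 198.6 − 5.5q = 130.5 + 2q → q* = 9.08, p* = 148.66.
At q = 6.1: demand price = 198.6 − 5.5·6.1 = 165.05; supply price = 130.5 + 2·6.1 = 142.7.
Δq = 9.08 − 6.1 = 2.98; wedge = 165.05 − 142.7 = 22.35.
Deadweight loss = ½ × 2.98 × 22.35 = 33.30.

33.30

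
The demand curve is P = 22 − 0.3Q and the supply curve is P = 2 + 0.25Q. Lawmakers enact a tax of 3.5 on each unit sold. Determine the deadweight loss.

Competitive equilibrium: 22 − 0.3Q = 2 + 0.25Q → Q* = 36.3636, P* = 11.0909.
With the tax, the buyer price exceeds the seller price by 3.5: (22 − 0.3Q) − (2 + 0.25Q) = 3.5 → Q' = 30.
ΔQ = 36.3636 − 30 = 6.3636; the wedge equals the tax, 3.5.
DWL = ½ × 6.3636 × 3.5 = 11.14.

11.14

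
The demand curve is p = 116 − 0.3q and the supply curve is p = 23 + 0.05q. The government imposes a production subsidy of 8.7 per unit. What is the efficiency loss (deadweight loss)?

Competitive equilibrium: 116 − 0.3q = 23 + 0.05q → q* = 265.7143, p* = 36.2857.
The subsidy lowers effective supply by 8.7: p = 14.3 + 0.05q.
New quantity: 116 − 0.3q = 14.3 + 0.05q → q' = 290.5714.
Overproduction Δq = 290.5714 − 265.7143 = 24.8571; wedge = subsidy = 8.7.
DWL = ½ × 24.8571 × 8.7 = 108.13.

108.13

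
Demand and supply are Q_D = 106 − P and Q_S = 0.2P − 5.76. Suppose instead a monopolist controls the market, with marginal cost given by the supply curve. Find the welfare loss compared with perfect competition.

10.14

In inverse form: demand P = 106 − Q, supply P = 28.8 + 5Q.
Competitive equilibrium: 106 − Q = 28.8 + 5Q → Q* = 12.8667, P* = 93.1333.
Marginal revenue: MR = 106 − 2Q. Set MR = MC: 106 − 2Q = 28.8 + 5Q → Q_m = 11.0286.
Price P_m = 106 − 1·11.0286 = 94.9714; MC(Q_m) = 28.8 + 5·11.0286 = 83.943.
Competitive Q* = 12.8667, so ΔQ = 1.8381; wedge = 94.9714 − 83.943 = 11.0284.
DWL = ½ × 1.8381 × 11.0284 = 10.14.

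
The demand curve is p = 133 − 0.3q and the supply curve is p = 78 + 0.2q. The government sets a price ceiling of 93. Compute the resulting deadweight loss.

Competitive equilibrium: 133 − 0.3q = 78 + 0.2q → q* = 110, p* = 100.
At the ceiling p = 93, quantity supplied = (93 − 78)/0.2 = 75.
Willingness to pay at q' = 75: 133 − 0.3·75 = 110.5.
Δq = 110 − 75 = 35; wedge = 110.5 − 93 = 17.5.
Deadweight loss = ½ × 35 × 17.5 = 306.25.

306.25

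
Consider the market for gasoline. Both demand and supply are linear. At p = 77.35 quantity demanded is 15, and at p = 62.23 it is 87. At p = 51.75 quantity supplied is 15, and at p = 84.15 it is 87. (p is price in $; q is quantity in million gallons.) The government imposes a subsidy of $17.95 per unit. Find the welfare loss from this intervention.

Demand slope = (62.23 − 77.35)/(87 − 15) = −0.21, so p = 80.5 − 0.21q.
Supply slope = (84.15 − 51.75)/(87 − 15) = 0.45, so p = 45 + 0.45q.
Competitive equilibrium: 80.5 − 0.21q = 45 + 0.45q → q* = 53.7879, p* = 69.2045.
The subsidy lowers effective supply by 17.95: p = 27.05 + 0.45q.
New quantity: 80.5 − 0.21q = 27.05 + 0.45q → q' = 80.9848.
Overproduction Δq = 80.9848 − 53.7879 = 27.1969; wedge = subsidy = 17.95.
DWL = ½ × 27.1969 × 17.95 = $244.09 million.

$244.09 million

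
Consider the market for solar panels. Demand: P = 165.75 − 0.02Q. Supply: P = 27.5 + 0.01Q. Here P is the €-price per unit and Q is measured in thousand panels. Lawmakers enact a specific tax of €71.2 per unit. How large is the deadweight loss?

Competitive equilibrium: 165.75 − 0.02Q = 27.5 + 0.01Q → Q* = 4608.3333, P* = 73.5833.
With the tax, the buyer price exceeds the seller price by 71.2: (165.75 − 0.02Q) − (27.5 + 0.01Q) = 71.2 → Q' = 2235.
ΔQ = 4608.3333 − 2235 = 2373.3333; the wedge equals the tax, 71.2.
Welfare loss = ½ × 2373.3333 × 71.2 = €84490.67 thousand.

€84490.67 thousand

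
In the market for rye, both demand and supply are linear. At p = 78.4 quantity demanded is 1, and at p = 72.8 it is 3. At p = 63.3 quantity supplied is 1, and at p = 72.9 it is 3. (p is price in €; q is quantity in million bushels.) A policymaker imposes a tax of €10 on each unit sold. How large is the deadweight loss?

Demand slope = (72.8 − 78.4)/(3 − 1) = −2.8, so p = 81.2 − 2.8q.
Supply slope = (72.9 − 63.3)/(3 − 1) = 4.8, so p = 58.5 + 4.8q.
Competitive equilibrium: 81.2 − 2.8q = 58.5 + 4.8q → q* = 2.9868, p* = 72.8368.
With the tax, the buyer price exceeds the seller price by 10: (81.2 − 2.8q) − (58.5 + 4.8q) = 10 → q' = 1.6711.
Δq = 2.9868 − 1.6711 = 1.3157; the wedge equals the tax, 10.
Deadweight loss = ½ × 1.3157 × 10 = €6.58 million.

€6.58 million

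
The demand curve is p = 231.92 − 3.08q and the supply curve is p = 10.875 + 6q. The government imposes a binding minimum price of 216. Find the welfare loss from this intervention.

1669.33

Competitive equilibrium: 231.92 − 3.08q = 10.875 + 6q → q* = 24.34416, p* = 156.93998.
At the floor p = 216, quantity demanded = (231.92 − 216)/3.08 = 5.16883.
Sellers' marginal cost at q' = 5.16883: 10.875 + 6·5.16883 = 41.88798.
Δq = 24.34416 − 5.16883 = 19.17533; wedge = 216 − 41.88798 = 174.11202.
DWL = ½ × 19.17533 × 174.11202 = 1669.33.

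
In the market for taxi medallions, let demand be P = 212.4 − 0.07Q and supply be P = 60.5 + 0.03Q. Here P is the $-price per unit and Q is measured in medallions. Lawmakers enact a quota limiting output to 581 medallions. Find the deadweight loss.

$43992.20

Competitive equilibrium: 212.4 − 0.07Q = 60.5 + 0.03Q → Q* = 1519, P* = 106.07.
At Q = 581: demand price = 212.4 − 0.07·581 = 171.73; supply price = 60.5 + 0.03·581 = 77.93.
ΔQ = 1519 − 581 = 938; wedge = 171.73 − 77.93 = 93.8.
Deadweight loss = ½ × 938 × 93.8 = $43992.20.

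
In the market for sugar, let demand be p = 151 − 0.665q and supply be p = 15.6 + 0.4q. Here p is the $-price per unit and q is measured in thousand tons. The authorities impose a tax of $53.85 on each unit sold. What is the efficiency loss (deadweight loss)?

Competitive equilibrium: 151 − 0.665q = 15.6 + 0.4q → q* = 127.1362, p* = 66.4545.
With the tax, the buyer price exceeds the seller price by 53.85: (151 − 0.665q) − (15.6 + 0.4q) = 53.85 → q' = 76.5728.
Δq = 127.1362 − 76.5728 = 50.5634; the wedge equals the tax, 53.85.
Deadweight loss = ½ × 50.5634 × 53.85 = $1361.42 thousand.

$1361.42 thousand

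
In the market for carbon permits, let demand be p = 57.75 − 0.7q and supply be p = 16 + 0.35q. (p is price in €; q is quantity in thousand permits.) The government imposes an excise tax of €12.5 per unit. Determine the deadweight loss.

€74.40 thousand

Competitive equilibrium: 57.75 − 0.7q = 16 + 0.35q → q* = 39.7619, p* = 29.91667.
With the tax, the buyer price exceeds the seller price by 12.5: (57.75 − 0.7q) − (16 + 0.35q) = 12.5 → q' = 27.85714.
Δq = 39.7619 − 27.85714 = 11.90476; the wedge equals the tax, 12.5.
The triangle = ½ × 11.90476 × 12.5 = €74.40 thousand.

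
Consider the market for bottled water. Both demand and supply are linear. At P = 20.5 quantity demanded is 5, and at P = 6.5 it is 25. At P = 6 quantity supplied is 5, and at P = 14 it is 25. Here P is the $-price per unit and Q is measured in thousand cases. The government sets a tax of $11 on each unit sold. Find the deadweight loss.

Demand slope = (6.5 − 20.5)/(25 − 5) = −0.7, so P = 24 − 0.7Q.
Supply slope = (14 − 6)/(25 − 5) = 0.4, so P = 4 + 0.4Q.
Competitive equilibrium: 24 − 0.7Q = 4 + 0.4Q → Q* = 18.1818, P* = 11.2727.
With the tax, the buyer price exceeds the seller price by 11: (24 − 0.7Q) − (4 + 0.4Q) = 11 → Q' = 8.1818.
ΔQ = 18.1818 − 8.1818 = 10; the wedge equals the tax, 11.
The triangle = ½ × 10 × 11 = $55 thousand.

$55 thousand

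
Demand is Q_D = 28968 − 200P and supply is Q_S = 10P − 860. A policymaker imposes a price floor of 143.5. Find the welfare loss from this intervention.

4488.05

In inverse form: demand P = 144.84 − 0.005Q, supply P = 86 + 0.1Q.
Competitive equilibrium: 144.84 − 0.005Q = 86 + 0.1Q → Q* = 560.381, P* = 142.0381.
At the floor P = 143.5, quantity demanded = (144.84 − 143.5)/0.005 = 268.
Sellers' marginal cost at Q' = 268: 86 + 0.1·268 = 112.8.
ΔQ = 560.381 − 268 = 292.381; wedge = 143.5 − 112.8 = 30.7.
Deadweight loss = ½ × 292.381 × 30.7 = 4488.05.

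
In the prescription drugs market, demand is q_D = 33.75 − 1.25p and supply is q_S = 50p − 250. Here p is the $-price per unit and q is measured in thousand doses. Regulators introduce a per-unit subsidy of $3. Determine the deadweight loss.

$5.49 thousand

In inverse form: demand p = 27 − 0.8q, supply p = 5 + 0.02q.
Competitive equilibrium: 27 − 0.8q = 5 + 0.02q → q* = 26.8293, p* = 5.5366.
The subsidy lowers effective supply by 3: p = 2 + 0.02q.
New quantity: 27 − 0.8q = 2 + 0.02q → q' = 30.4878.
Overproduction Δq = 30.4878 − 26.8293 = 3.6585; wedge = subsidy = 3.
DWL = ½ × 3.6585 × 3 = $5.49 thousand.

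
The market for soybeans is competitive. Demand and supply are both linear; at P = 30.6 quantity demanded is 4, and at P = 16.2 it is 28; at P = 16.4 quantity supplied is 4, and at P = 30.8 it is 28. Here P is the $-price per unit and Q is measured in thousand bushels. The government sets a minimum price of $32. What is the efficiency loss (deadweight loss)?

Demand slope = (16.2 − 30.6)/(28 − 4) = −0.6, so P = 33 − 0.6Q.
Supply slope = (30.8 − 16.4)/(28 − 4) = 0.6, so P = 14 + 0.6Q.
Competitive equilibrium: 33 − 0.6Q = 14 + 0.6Q → Q* = 15.8333, P* = 23.5.
At the floor P = 32, quantity demanded = (33 − 32)/0.6 = 1.6667.
Sellers' marginal cost at Q' = 1.6667: 14 + 0.6·1.6667 = 15.
ΔQ = 15.8333 − 1.6667 = 14.1666; wedge = 32 − 15 = 17.
DWL = ½ × 14.1666 × 17 = $120.42 thousand.

$120.42 thousand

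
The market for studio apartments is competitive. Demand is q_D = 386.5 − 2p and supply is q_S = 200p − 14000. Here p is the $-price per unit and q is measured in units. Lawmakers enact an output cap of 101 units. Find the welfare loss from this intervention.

$5167.66

In inverse form: demand p = 193.25 − 0.5q, supply p = 70 + 0.005q.
Competitive equilibrium: 193.25 − 0.5q = 70 + 0.005q → q* = 244.0594, p* = 71.2203.
At q = 101: demand price = 193.25 − 0.5·101 = 142.75; supply price = 70 + 0.005·101 = 70.505.
Δq = 244.0594 − 101 = 143.0594; wedge = 142.75 − 70.505 = 72.245.
DWL = ½ × 143.0594 × 72.245 = $5167.66.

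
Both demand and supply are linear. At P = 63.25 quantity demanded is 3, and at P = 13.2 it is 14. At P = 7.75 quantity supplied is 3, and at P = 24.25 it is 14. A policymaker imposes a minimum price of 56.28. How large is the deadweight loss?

176.65

Demand slope = (13.2 − 63.25)/(14 − 3) = −4.55, so P = 76.9 − 4.55Q.
Supply slope = (24.25 − 7.75)/(14 − 3) = 1.5, so P = 3.25 + 1.5Q.
Competitive equilibrium: 76.9 − 4.55Q = 3.25 + 1.5Q → Q* = 12.1736, P* = 21.5103.
At the floor P = 56.28, quantity demanded = (76.9 − 56.28)/4.55 = 4.5319.
Sellers' marginal cost at Q' = 4.5319: 3.25 + 1.5·4.5319 = 10.0479.
ΔQ = 12.1736 − 4.5319 = 7.6417; wedge = 56.28 − 10.0479 = 46.2321.
The triangle = ½ × 7.6417 × 46.2321 = 176.65.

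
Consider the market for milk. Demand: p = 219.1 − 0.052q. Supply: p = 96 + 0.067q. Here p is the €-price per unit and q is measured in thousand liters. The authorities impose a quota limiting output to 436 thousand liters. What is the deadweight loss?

Competitive equilibrium: 219.1 − 0.052q = 96 + 0.067q → q* = 1034.4538, p* = 165.3084.
At q = 436: demand price = 219.1 − 0.052·436 = 196.428; supply price = 96 + 0.067·436 = 125.212.
Δq = 1034.4538 − 436 = 598.4538; wedge = 196.428 − 125.212 = 71.216.
DWL = ½ × 598.4538 × 71.216 = €21309.74 thousand.

€21309.74 thousand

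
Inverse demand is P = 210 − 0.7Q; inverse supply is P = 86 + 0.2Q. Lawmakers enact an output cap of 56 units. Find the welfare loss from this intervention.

3009.42

Competitive equilibrium: 210 − 0.7Q = 86 + 0.2Q → Q* = 137.7778, P* = 113.5556.
At Q = 56: demand price = 210 − 0.7·56 = 170.8; supply price = 86 + 0.2·56 = 97.2.
ΔQ = 137.7778 − 56 = 81.7778; wedge = 170.8 − 97.2 = 73.6.
DWL = ½ × 81.7778 × 73.6 = 3009.42.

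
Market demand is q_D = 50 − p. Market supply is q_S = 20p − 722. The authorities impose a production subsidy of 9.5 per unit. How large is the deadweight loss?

In inverse form: demand p = 50 − q, supply p = 36.1 + 0.05q.
Competitive equilibrium: 50 − q = 36.1 + 0.05q → q* = 13.2381, p* = 36.7619.
The subsidy lowers effective supply by 9.5: p = 26.6 + 0.05q.
New quantity: 50 − q = 26.6 + 0.05q → q' = 22.2857.
Overproduction Δq = 22.2857 − 13.2381 = 9.0476; wedge = subsidy = 9.5.
Deadweight loss = ½ × 9.0476 × 9.5 = 42.98.

42.98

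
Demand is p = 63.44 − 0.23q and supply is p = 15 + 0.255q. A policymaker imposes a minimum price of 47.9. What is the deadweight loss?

253.17

Competitive equilibrium: 63.44 − 0.23q = 15 + 0.255q → q* = 99.8763, p* = 40.4685.
At the floor p = 47.9, quantity demanded = (63.44 − 47.9)/0.23 = 67.5652.
Sellers' marginal cost at q' = 67.5652: 15 + 0.255·67.5652 = 32.2291.
Δq = 99.8763 − 67.5652 = 32.3111; wedge = 47.9 − 32.2291 = 15.6709.
Welfare loss = ½ × 32.3111 × 15.6709 = 253.17.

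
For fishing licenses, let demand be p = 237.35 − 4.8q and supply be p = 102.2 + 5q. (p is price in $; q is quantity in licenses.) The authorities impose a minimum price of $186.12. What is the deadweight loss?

$47.63

Competitive equilibrium: 237.35 − 4.8q = 102.2 + 5q → q* = 13.7908, p* = 171.1541.
At the floor p = 186.12, quantity demanded = (237.35 − 186.12)/4.8 = 10.6729.
Sellers' marginal cost at q' = 10.6729: 102.2 + 5·10.6729 = 155.5645.
Δq = 13.7908 − 10.6729 = 3.1179; wedge = 186.12 − 155.5645 = 30.5555.
The triangle = ½ × 3.1179 × 30.5555 = $47.63.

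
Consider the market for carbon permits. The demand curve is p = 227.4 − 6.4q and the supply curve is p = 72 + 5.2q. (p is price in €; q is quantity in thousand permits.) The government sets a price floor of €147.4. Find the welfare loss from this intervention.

€4.66 thousand

Competitive equilibrium: 227.4 − 6.4q = 72 + 5.2q → q* = 13.3966, p* = 141.6621.
At the floor p = 147.4, quantity demanded = (227.4 − 147.4)/6.4 = 12.5.
Sellers' marginal cost at q' = 12.5: 72 + 5.2·12.5 = 137.
Δq = 13.3966 − 12.5 = 0.8966; wedge = 147.4 − 137 = 10.4.
Welfare loss = ½ × 0.8966 × 10.4 = €4.66 thousand.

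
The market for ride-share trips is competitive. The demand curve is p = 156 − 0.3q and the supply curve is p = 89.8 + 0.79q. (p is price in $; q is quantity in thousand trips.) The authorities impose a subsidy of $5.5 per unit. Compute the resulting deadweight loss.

Competitive equilibrium: 156 − 0.3q = 89.8 + 0.79q → q* = 60.7339, p* = 137.7798.
The subsidy lowers effective supply by 5.5: p = 84.3 + 0.79q.
New quantity: 156 − 0.3q = 84.3 + 0.79q → q' = 65.7798.
Overproduction Δq = 65.7798 − 60.7339 = 5.0459; wedge = subsidy = 5.5.
Welfare loss = ½ × 5.0459 × 5.5 = $13.88 thousand.

$13.88 thousand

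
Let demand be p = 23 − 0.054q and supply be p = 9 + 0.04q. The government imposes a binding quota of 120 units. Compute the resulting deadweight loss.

39.35

Competitive equilibrium: 23 − 0.054q = 9 + 0.04q → q* = 148.9362, p* = 14.9574.
At q = 120: demand price = 23 − 0.054·120 = 16.52; supply price = 9 + 0.04·120 = 13.8.
Δq = 148.9362 − 120 = 28.9362; wedge = 16.52 − 13.8 = 2.72.
Deadweight loss = ½ × 28.9362 × 2.72 = 39.35.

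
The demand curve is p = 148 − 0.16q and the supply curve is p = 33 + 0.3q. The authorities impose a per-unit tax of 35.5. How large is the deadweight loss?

1369.84

Competitive equilibrium: 148 − 0.16q = 33 + 0.3q → q* = 250, p* = 108.
With the tax, the buyer price exceeds the seller price by 35.5: (148 − 0.16q) − (33 + 0.3q) = 35.5 → q' = 172.8261.
Δq = 250 − 172.8261 = 77.1739; the wedge equals the tax, 35.5.
Deadweight loss = ½ × 77.1739 × 35.5 = 1369.84.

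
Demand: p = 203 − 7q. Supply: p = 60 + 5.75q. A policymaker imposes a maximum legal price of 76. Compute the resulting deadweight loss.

453.37

Competitive equilibrium: 203 − 7q = 60 + 5.75q → q* = 11.2157, p* = 124.4902.
At the ceiling p = 76, quantity supplied = (76 − 60)/5.75 = 2.7826.
Willingness to pay at q' = 2.7826: 203 − 7·2.7826 = 183.5218.
Δq = 11.2157 − 2.7826 = 8.4331; wedge = 183.5218 − 76 = 107.5218.
Deadweight loss = ½ × 8.4331 × 107.5218 = 453.37.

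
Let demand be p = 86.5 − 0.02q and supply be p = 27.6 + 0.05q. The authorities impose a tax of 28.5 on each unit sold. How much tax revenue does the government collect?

Competitive equilibrium: 86.5 − 0.02q = 27.6 + 0.05q → q* = 841.4286, p* = 69.6714.
With the tax, the buyer price exceeds the seller price by 28.5: (86.5 − 0.02q) − (27.6 + 0.05q) = 28.5 → q' = 434.2857.
Tax revenue = 28.5 × 434.2857 = 12377.14.

12377.14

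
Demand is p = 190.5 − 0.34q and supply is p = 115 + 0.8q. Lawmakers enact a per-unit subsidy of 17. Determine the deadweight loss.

126.75

Competitive equilibrium: 190.5 − 0.34q = 115 + 0.8q → q* = 66.2281, p* = 167.9825.
The subsidy lowers effective supply by 17: p = 98 + 0.8q.
New quantity: 190.5 − 0.34q = 98 + 0.8q → q' = 81.1404.
Overproduction Δq = 81.1404 − 66.2281 = 14.9123; wedge = subsidy = 17.
The triangle = ½ × 14.9123 × 17 = 126.75.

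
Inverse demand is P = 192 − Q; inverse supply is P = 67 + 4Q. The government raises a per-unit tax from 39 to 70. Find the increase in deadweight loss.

Competitive equilibrium: 192 − Q = 67 + 4Q → Q* = 25, P* = 167.
For a per-unit tax t: ΔQ = t/5, so DWL = ½·t·(t/5) = t²/10.
At t = 39: DWL = 152.1. At t = 70: DWL = 490.
Increase = 490 − 152.1 = 337.90.

337.90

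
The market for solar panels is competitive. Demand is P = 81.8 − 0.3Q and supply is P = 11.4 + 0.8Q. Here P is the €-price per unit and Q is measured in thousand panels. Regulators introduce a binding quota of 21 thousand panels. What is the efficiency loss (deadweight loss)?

Competitive equilibrium: 81.8 − 0.3Q = 11.4 + 0.8Q → Q* = 64, P* = 62.6.
At Q = 21: demand price = 81.8 − 0.3·21 = 75.5; supply price = 11.4 + 0.8·21 = 28.2.
ΔQ = 64 − 21 = 43; wedge = 75.5 − 28.2 = 47.3.
Deadweight loss = ½ × 43 × 47.3 = €1016.95 thousand.

€1016.95 thousand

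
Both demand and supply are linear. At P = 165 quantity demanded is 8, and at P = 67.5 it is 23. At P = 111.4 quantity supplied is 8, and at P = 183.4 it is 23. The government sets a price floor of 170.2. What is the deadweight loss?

173.62

Demand slope = (67.5 − 165)/(23 − 8) = −6.5, so P = 217 − 6.5Q.
Supply slope = (183.4 − 111.4)/(23 − 8) = 4.8, so P = 73 + 4.8Q.
Competitive equilibrium: 217 − 6.5Q = 73 + 4.8Q → Q* = 12.7434, P* = 134.1681.
At the floor P = 170.2, quantity demanded = (217 − 170.2)/6.5 = 7.2.
Sellers' marginal cost at Q' = 7.2: 73 + 4.8·7.2 = 107.56.
ΔQ = 12.7434 − 7.2 = 5.5434; wedge = 170.2 − 107.56 = 62.64.
Deadweight loss = ½ × 5.5434 × 62.64 = 173.62.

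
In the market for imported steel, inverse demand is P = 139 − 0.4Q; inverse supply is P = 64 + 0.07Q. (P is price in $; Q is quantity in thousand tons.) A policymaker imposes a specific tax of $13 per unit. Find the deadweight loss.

$179.79 thousand

Competitive equilibrium: 139 − 0.4Q = 64 + 0.07Q → Q* = 159.5745, P* = 75.1702.
With the tax, the buyer price exceeds the seller price by 13: (139 − 0.4Q) − (64 + 0.07Q) = 13 → Q' = 131.9149.
ΔQ = 159.5745 − 131.9149 = 27.6596; the wedge equals the tax, 13.
DWL = ½ × 27.6596 × 13 = $179.79 thousand.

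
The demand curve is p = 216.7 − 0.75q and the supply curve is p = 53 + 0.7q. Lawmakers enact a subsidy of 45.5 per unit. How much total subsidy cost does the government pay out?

6564.55

Competitive equilibrium: 216.7 − 0.75q = 53 + 0.7q → q* = 112.8966, p* = 132.0276.
The subsidy lowers effective supply by 45.5: p = 7.5 + 0.7q.
New quantity: 216.7 − 0.75q = 7.5 + 0.7q → q' = 144.2759.
Total subsidy cost = 45.5 × 144.2759 = 6564.55.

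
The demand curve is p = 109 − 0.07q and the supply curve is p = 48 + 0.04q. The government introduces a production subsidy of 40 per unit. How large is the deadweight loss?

Competitive equilibrium: 109 − 0.07q = 48 + 0.04q → q* = 554.5455, p* = 70.1818.
The subsidy lowers effective supply by 40: p = 8 + 0.04q.
New quantity: 109 − 0.07q = 8 + 0.04q → q' = 918.1818.
Overproduction Δq = 918.1818 − 554.5455 = 363.6363; wedge = subsidy = 40.
DWL = ½ × 363.6363 × 40 = 7272.73.

7272.73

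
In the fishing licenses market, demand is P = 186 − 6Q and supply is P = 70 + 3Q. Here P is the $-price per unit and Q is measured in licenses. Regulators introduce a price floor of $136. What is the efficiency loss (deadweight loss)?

Competitive equilibrium: 186 − 6Q = 70 + 3Q → Q* = 12.8889, P* = 108.6667.
At the floor P = 136, quantity demanded = (186 − 136)/6 = 8.3333.
Sellers' marginal cost at Q' = 8.3333: 70 + 3·8.3333 = 94.9999.
ΔQ = 12.8889 − 8.3333 = 4.5556; wedge = 136 − 94.9999 = 41.0001.
Welfare loss = ½ × 4.5556 × 41.0001 = $93.39.

$93.39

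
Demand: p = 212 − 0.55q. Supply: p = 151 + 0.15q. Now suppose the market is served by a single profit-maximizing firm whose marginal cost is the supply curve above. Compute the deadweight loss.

Competitive equilibrium: 212 − 0.55q = 151 + 0.15q → q* = 87.1429, p* = 164.0714.
Marginal revenue: MR = 212 − 1.1q. Set MR = MC: 212 − 1.1q = 151 + 0.15q → q_m = 48.8.
Price p_m = 212 − 0.55·48.8 = 185.16; MC(q_m) = 151 + 0.15·48.8 = 158.32.
Competitive q* = 87.1429, so Δq = 38.3429; wedge = 185.16 − 158.32 = 26.84.
The triangle = ½ × 38.3429 × 26.84 = 514.56.

514.56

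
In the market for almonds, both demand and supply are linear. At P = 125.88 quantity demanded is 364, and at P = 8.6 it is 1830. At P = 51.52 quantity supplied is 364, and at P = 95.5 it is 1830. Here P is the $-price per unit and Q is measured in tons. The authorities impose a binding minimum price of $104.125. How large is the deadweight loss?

$8979.66

Demand slope = (8.6 − 125.88)/(1830 − 364) = −0.08, so P = 155 − 0.08Q.
Supply slope = (95.5 − 51.52)/(1830 − 364) = 0.03, so P = 40.6 + 0.03Q.
Competitive equilibrium: 155 − 0.08Q = 40.6 + 0.03Q → Q* = 1040, P* = 71.8.
At the floor P = 104.125, quantity demanded = (155 − 104.125)/0.08 = 635.9375.
Sellers' marginal cost at Q' = 635.9375: 40.6 + 0.03·635.9375 = 59.6781.
ΔQ = 1040 − 635.9375 = 404.0625; wedge = 104.125 − 59.6781 = 44.4469.
The triangle = ½ × 404.0625 × 44.4469 = $8979.66.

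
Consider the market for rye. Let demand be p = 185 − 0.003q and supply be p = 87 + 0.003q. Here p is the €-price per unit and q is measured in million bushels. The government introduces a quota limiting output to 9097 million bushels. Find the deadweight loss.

Competitive equilibrium: 185 − 0.003q = 87 + 0.003q → q* = 16333.3333, p* = 136.
At q = 9097: demand price = 185 − 0.003·9097 = 157.709; supply price = 87 + 0.003·9097 = 114.291.
Δq = 16333.3333 − 9097 = 7236.3333; wedge = 157.709 − 114.291 = 43.418.
Deadweight loss = ½ × 7236.3333 × 43.418 = €157093.56 million.

€157093.56 million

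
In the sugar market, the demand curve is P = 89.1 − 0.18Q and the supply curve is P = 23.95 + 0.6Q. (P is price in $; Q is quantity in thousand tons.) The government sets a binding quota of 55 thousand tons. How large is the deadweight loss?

Competitive equilibrium: 89.1 − 0.18Q = 23.95 + 0.6Q → Q* = 83.5256, P* = 74.0654.
At Q = 55: demand price = 89.1 − 0.18·55 = 79.2; supply price = 23.95 + 0.6·55 = 56.95.
ΔQ = 83.5256 − 55 = 28.5256; wedge = 79.2 − 56.95 = 22.25.
Welfare loss = ½ × 28.5256 × 22.25 = $317.35 thousand.

$317.35 thousand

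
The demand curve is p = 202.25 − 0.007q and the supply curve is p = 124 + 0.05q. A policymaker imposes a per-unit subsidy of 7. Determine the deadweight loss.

429.82

Competitive equilibrium: 202.25 − 0.007q = 124 + 0.05q → q* = 1372.807, p* = 192.6404.
The subsidy lowers effective supply by 7: p = 117 + 0.05q.
New quantity: 202.25 − 0.007q = 117 + 0.05q → q' = 1495.614.
Overproduction Δq = 1495.614 − 1372.807 = 122.807; wedge = subsidy = 7.
Deadweight loss = ½ × 122.807 × 7 = 429.82.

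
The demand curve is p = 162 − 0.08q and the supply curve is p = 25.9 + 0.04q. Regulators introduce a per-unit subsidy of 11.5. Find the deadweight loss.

Competitive equilibrium: 162 − 0.08q = 25.9 + 0.04q → q* = 1134.1667, p* = 71.2667.
The subsidy lowers effective supply by 11.5: p = 14.4 + 0.04q.
New quantity: 162 − 0.08q = 14.4 + 0.04q → q' = 1230.
Overproduction Δq = 1230 − 1134.1667 = 95.8333; wedge = subsidy = 11.5.
Deadweight loss = ½ × 95.8333 × 11.5 = 551.04.

551.04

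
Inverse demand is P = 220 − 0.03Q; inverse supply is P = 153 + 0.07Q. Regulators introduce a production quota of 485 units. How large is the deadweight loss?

1711.25

Competitive equilibrium: 220 − 0.03Q = 153 + 0.07Q → Q* = 670, P* = 199.9.
At Q = 485: demand price = 220 − 0.03·485 = 205.45; supply price = 153 + 0.07·485 = 186.95.
ΔQ = 670 − 485 = 185; wedge = 205.45 − 186.95 = 18.5.
DWL = ½ × 185 × 18.5 = 1711.25.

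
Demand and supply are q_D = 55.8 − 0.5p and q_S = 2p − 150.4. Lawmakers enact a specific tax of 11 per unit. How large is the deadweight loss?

24.20

In inverse form: demand p = 111.6 − 2q, supply p = 75.2 + 0.5q.
Competitive equilibrium: 111.6 − 2q = 75.2 + 0.5q → q* = 14.56, p* = 82.48.
With the tax, the buyer price exceeds the seller price by 11: (111.6 − 2q) − (75.2 + 0.5q) = 11 → q' = 10.16.
Δq = 14.56 − 10.16 = 4.4; the wedge equals the tax, 11.
DWL = ½ × 4.4 × 11 = 24.20.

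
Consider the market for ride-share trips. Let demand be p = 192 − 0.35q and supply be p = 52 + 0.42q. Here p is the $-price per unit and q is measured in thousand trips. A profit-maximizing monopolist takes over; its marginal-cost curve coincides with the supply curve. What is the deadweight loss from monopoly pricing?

$1242.90 thousand

Competitive equilibrium: 192 − 0.35q = 52 + 0.42q → q* = 181.8182, p* = 128.3636.
Marginal revenue: MR = 192 − 0.7q. Set MR = MC: 192 − 0.7q = 52 + 0.42q → q_m = 125.
Price p_m = 192 − 0.35·125 = 148.25; MC(q_m) = 52 + 0.42·125 = 104.5.
Competitive q* = 181.8182, so Δq = 56.8182; wedge = 148.25 − 104.5 = 43.75.
DWL = ½ × 56.8182 × 43.75 = $1242.90 thousand.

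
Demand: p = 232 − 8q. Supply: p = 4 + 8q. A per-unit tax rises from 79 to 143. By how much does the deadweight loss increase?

Competitive equilibrium: 232 − 8q = 4 + 8q → q* = 14.25, p* = 118.
For a per-unit tax t: Δq = t/16, so DWL = ½·t·(t/16) = t²/32.
At t = 79: DWL = 195.031. At t = 143: DWL = 639.031.
Increase = 639.031 − 195.031 = 444.

444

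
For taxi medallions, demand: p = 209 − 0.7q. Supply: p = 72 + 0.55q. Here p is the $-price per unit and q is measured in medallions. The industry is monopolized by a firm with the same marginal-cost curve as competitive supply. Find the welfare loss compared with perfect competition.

$967.45

Competitive equilibrium: 209 − 0.7q = 72 + 0.55q → q* = 109.6, p* = 132.28.
Marginal revenue: MR = 209 − 1.4q. Set MR = MC: 209 − 1.4q = 72 + 0.55q → q_m = 70.2564.
Price p_m = 209 − 0.7·70.2564 = 159.8205; MC(q_m) = 72 + 0.55·70.2564 = 110.641.
Competitive q* = 109.6, so Δq = 39.3436; wedge = 159.8205 − 110.641 = 49.1795.
Welfare loss = ½ × 39.3436 × 49.1795 = $967.45.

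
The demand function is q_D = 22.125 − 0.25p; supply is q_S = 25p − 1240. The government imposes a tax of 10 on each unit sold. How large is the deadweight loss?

12.38

In inverse form: demand p = 88.5 − 4q, supply p = 49.6 + 0.04q.
Competitive equilibrium: 88.5 − 4q = 49.6 + 0.04q → q* = 9.6287, p* = 49.9851.
With the tax, the buyer price exceeds the seller price by 10: (88.5 − 4q) − (49.6 + 0.04q) = 10 → q' = 7.1535.
Δq = 9.6287 − 7.1535 = 2.4752; the wedge equals the tax, 10.
DWL = ½ × 2.4752 × 10 = 12.38.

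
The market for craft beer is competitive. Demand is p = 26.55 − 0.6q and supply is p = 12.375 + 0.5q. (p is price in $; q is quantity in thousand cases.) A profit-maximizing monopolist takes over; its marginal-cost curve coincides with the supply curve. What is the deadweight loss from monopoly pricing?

Competitive equilibrium: 26.55 − 0.6q = 12.375 + 0.5q → q* = 12.8864, p* = 18.8182.
Marginal revenue: MR = 26.55 − 1.2q. Set MR = MC: 26.55 − 1.2q = 12.375 + 0.5q → q_m = 8.3382.
Price p_m = 26.55 − 0.6·8.3382 = 21.5471; MC(q_m) = 12.375 + 0.5·8.3382 = 16.5441.
Competitive q* = 12.8864, so Δq = 4.5482; wedge = 21.5471 − 16.5441 = 5.003.
DWL = ½ × 4.5482 × 5.003 = $11.38 thousand.

$11.38 thousand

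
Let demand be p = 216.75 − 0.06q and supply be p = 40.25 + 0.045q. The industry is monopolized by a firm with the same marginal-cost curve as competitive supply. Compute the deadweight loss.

19615.74

Competitive equilibrium: 216.75 − 0.06q = 40.25 + 0.045q → q* = 1680.9524, p* = 115.8929.
Marginal revenue: MR = 216.75 − 0.12q. Set MR = MC: 216.75 − 0.12q = 40.25 + 0.045q → q_m = 1069.697.
Price p_m = 216.75 − 0.06·1069.697 = 152.5682; MC(q_m) = 40.25 + 0.045·1069.697 = 88.3864.
Competitive q* = 1680.9524, so Δq = 611.2554; wedge = 152.5682 − 88.3864 = 64.1818.
The triangle = ½ × 611.2554 × 64.1818 = 19615.74.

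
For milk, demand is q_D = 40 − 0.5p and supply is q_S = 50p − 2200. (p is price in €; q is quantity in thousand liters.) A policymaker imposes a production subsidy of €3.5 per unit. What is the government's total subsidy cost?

In inverse form: demand p = 80 − 2q, supply p = 44 + 0.02q.
Competitive equilibrium: 80 − 2q = 44 + 0.02q → q* = 17.8218, p* = 44.3564.
The subsidy lowers effective supply by 3.5: p = 40.5 + 0.02q.
New quantity: 80 − 2q = 40.5 + 0.02q → q' = 19.5545.
Total subsidy cost = 3.5 × 19.5545 = €68.44 thousand.

€68.44 thousand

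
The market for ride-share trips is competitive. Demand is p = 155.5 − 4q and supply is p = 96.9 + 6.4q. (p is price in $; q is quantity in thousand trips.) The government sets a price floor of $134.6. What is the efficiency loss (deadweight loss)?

$0.87 thousand

Competitive equilibrium: 155.5 − 4q = 96.9 + 6.4q → q* = 5.6346, p* = 132.9615.
At the floor p = 134.6, quantity demanded = (155.5 − 134.6)/4 = 5.225.
Sellers' marginal cost at q' = 5.225: 96.9 + 6.4·5.225 = 130.34.
Δq = 5.6346 − 5.225 = 0.4096; wedge = 134.6 − 130.34 = 4.26.
The triangle = ½ × 0.4096 × 4.26 = $0.87 thousand.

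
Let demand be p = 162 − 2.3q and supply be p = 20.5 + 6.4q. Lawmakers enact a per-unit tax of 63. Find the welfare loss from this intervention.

Competitive equilibrium: 162 − 2.3q = 20.5 + 6.4q → q* = 16.2644, p* = 124.592.
With the tax, the buyer price exceeds the seller price by 63: (162 − 2.3q) − (20.5 + 6.4q) = 63 → q' = 9.023.
Δq = 16.2644 − 9.023 = 7.2414; the wedge equals the tax, 63.
The triangle = ½ × 7.2414 × 63 = 228.10.

228.10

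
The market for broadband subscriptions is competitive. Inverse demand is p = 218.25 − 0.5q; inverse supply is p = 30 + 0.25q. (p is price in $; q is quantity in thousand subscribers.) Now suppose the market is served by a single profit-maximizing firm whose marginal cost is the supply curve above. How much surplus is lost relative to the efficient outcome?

$3780.06 thousand

Competitive equilibrium: 218.25 − 0.5q = 30 + 0.25q → q* = 251, p* = 92.75.
Marginal revenue: MR = 218.25 − q. Set MR = MC: 218.25 − q = 30 + 0.25q → q_m = 150.6.
Price p_m = 218.25 − 0.5·150.6 = 142.95; MC(q_m) = 30 + 0.25·150.6 = 67.65.
Competitive q* = 251, so Δq = 100.4; wedge = 142.95 − 67.65 = 75.3.
The triangle = ½ × 100.4 × 75.3 = $3780.06 thousand.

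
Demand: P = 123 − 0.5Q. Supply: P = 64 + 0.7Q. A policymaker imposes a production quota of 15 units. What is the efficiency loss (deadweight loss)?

700.42

Competitive equilibrium: 123 − 0.5Q = 64 + 0.7Q → Q* = 49.1667, P* = 98.4167.
At Q = 15: demand price = 123 − 0.5·15 = 115.5; supply price = 64 + 0.7·15 = 74.5.
ΔQ = 49.1667 − 15 = 34.1667; wedge = 115.5 − 74.5 = 41.
Deadweight loss = ½ × 34.1667 × 41 = 700.42.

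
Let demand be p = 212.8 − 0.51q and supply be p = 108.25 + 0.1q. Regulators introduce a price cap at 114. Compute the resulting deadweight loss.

Competitive equilibrium: 212.8 − 0.51q = 108.25 + 0.1q → q* = 171.3934, p* = 125.3893.
At the ceiling p = 114, quantity supplied = (114 − 108.25)/0.1 = 57.5.
Willingness to pay at q' = 57.5: 212.8 − 0.51·57.5 = 183.475.
Δq = 171.3934 − 57.5 = 113.8934; wedge = 183.475 − 114 = 69.475.
Welfare loss = ½ × 113.8934 × 69.475 = 3956.37.

3956.37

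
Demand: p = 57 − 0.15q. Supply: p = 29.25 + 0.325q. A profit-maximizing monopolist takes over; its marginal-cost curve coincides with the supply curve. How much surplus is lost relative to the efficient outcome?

Competitive equilibrium: 57 − 0.15q = 29.25 + 0.325q → q* = 58.4211, p* = 48.2368.
Marginal revenue: MR = 57 − 0.3q. Set MR = MC: 57 − 0.3q = 29.25 + 0.325q → q_m = 44.4.
Price p_m = 57 − 0.15·44.4 = 50.34; MC(q_m) = 29.25 + 0.325·44.4 = 43.68.
Competitive q* = 58.4211, so Δq = 14.0211; wedge = 50.34 − 43.68 = 6.66.
Deadweight loss = ½ × 14.0211 × 6.66 = 46.69.

46.69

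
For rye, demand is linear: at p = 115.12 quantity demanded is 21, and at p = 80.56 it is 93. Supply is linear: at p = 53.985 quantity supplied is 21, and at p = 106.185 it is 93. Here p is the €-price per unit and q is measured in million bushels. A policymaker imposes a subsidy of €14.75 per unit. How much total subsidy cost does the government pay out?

€1238.63 million

Demand slope = (80.56 − 115.12)/(93 − 21) = −0.48, so p = 125.2 − 0.48q.
Supply slope = (106.185 − 53.985)/(93 − 21) = 0.725, so p = 38.76 + 0.725q.
Competitive equilibrium: 125.2 − 0.48q = 38.76 + 0.725q → q* = 71.7344, p* = 90.7675.
The subsidy lowers effective supply by 14.75: p = 24.01 + 0.725q.
New quantity: 125.2 − 0.48q = 24.01 + 0.725q → q' = 83.9751.
Total subsidy cost = 14.75 × 83.9751 = €1238.63 million.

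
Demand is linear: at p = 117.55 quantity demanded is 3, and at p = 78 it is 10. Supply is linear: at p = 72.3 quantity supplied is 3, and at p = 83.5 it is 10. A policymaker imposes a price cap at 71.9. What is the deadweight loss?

152.75

Demand slope = (78 − 117.55)/(10 − 3) = −5.65, so p = 134.5 − 5.65q.
Supply slope = (83.5 − 72.3)/(10 − 3) = 1.6, so p = 67.5 + 1.6q.
Competitive equilibrium: 134.5 − 5.65q = 67.5 + 1.6q → q* = 9.2414, p* = 82.2862.
At the ceiling p = 71.9, quantity supplied = (71.9 − 67.5)/1.6 = 2.75.
Willingness to pay at q' = 2.75: 134.5 − 5.65·2.75 = 118.9625.
Δq = 9.2414 − 2.75 = 6.4914; wedge = 118.9625 − 71.9 = 47.0625.
The triangle = ½ × 6.4914 × 47.0625 = 152.75.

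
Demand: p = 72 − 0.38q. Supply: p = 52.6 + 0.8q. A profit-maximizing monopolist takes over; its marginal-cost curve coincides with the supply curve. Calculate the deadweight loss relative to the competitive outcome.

Competitive equilibrium: 72 − 0.38q = 52.6 + 0.8q → q* = 16.4407, p* = 65.7525.
Marginal revenue: MR = 72 − 0.76q. Set MR = MC: 72 − 0.76q = 52.6 + 0.8q → q_m = 12.4359.
Price p_m = 72 − 0.38·12.4359 = 67.2744; MC(q_m) = 52.6 + 0.8·12.4359 = 62.5487.
Competitive q* = 16.4407, so Δq = 4.0048; wedge = 67.2744 − 62.5487 = 4.7257.
Deadweight loss = ½ × 4.0048 × 4.7257 = 9.46.

9.46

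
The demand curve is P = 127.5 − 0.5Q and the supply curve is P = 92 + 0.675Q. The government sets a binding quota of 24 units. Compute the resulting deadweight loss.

Competitive equilibrium: 127.5 − 0.5Q = 92 + 0.675Q → Q* = 30.2128, P* = 112.3936.
At Q = 24: demand price = 127.5 − 0.5·24 = 115.5; supply price = 92 + 0.675·24 = 108.2.
ΔQ = 30.2128 − 24 = 6.2128; wedge = 115.5 − 108.2 = 7.3.
The triangle = ½ × 6.2128 × 7.3 = 22.68.

22.68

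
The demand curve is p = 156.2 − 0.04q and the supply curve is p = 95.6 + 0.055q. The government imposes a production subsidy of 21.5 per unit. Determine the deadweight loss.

Competitive equilibrium: 156.2 − 0.04q = 95.6 + 0.055q → q* = 637.8947, p* = 130.6842.
The subsidy lowers effective supply by 21.5: p = 74.1 + 0.055q.
New quantity: 156.2 − 0.04q = 74.1 + 0.055q → q' = 864.2105.
Overproduction Δq = 864.2105 − 637.8947 = 226.3158; wedge = subsidy = 21.5.
DWL = ½ × 226.3158 × 21.5 = 2432.89.

2432.89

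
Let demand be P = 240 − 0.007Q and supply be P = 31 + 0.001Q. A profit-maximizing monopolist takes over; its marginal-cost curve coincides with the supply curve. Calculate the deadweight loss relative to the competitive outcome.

Competitive equilibrium: 240 − 0.007Q = 31 + 0.001Q → Q* = 26125, P* = 57.125.
Marginal revenue: MR = 240 − 0.014Q. Set MR = MC: 240 − 0.014Q = 31 + 0.001Q → Q_m = 13933.3333333.
Price P_m = 240 − 0.007·13933.3333333 = 142.4666667; MC(Q_m) = 31 + 0.001·13933.3333333 = 44.9333333.
Competitive Q* = 26125, so ΔQ = 12191.6666667; wedge = 142.4666667 − 44.9333333 = 97.5333334.
The triangle = ½ × 12191.6666667 × 97.5333334 = 594546.94.

594546.94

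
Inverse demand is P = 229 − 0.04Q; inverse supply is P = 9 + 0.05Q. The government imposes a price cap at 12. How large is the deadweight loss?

Competitive equilibrium: 229 − 0.04Q = 9 + 0.05Q → Q* = 2444.44444, P* = 131.22222.
At the ceiling P = 12, quantity supplied = (12 − 9)/0.05 = 60.
Willingness to pay at Q' = 60: 229 − 0.04·60 = 226.6.
ΔQ = 2444.44444 − 60 = 2384.44444; wedge = 226.6 − 12 = 214.6.
Welfare loss = ½ × 2384.44444 × 214.6 = 255850.89.

255850.89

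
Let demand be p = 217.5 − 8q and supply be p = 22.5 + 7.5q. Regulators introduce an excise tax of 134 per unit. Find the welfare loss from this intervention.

Competitive equilibrium: 217.5 − 8q = 22.5 + 7.5q → q* = 12.58065, p* = 116.85484.
With the tax, the buyer price exceeds the seller price by 134: (217.5 − 8q) − (22.5 + 7.5q) = 134 → q' = 3.93548.
Δq = 12.58065 − 3.93548 = 8.64517; the wedge equals the tax, 134.
The triangle = ½ × 8.64517 × 134 = 579.23.

579.23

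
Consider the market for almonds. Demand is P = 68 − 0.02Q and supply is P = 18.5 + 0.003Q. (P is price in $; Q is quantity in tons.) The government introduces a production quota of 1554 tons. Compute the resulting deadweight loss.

Competitive equilibrium: 68 − 0.02Q = 18.5 + 0.003Q → Q* = 2152.1739, P* = 24.9565.
At Q = 1554: demand price = 68 − 0.02·1554 = 36.92; supply price = 18.5 + 0.003·1554 = 23.162.
ΔQ = 2152.1739 − 1554 = 598.1739; wedge = 36.92 − 23.162 = 13.758.
DWL = ½ × 598.1739 × 13.758 = $4114.84.

$4114.84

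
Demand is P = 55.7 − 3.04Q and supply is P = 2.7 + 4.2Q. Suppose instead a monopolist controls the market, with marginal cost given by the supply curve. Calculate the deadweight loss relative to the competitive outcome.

16.96

Competitive equilibrium: 55.7 − 3.04Q = 2.7 + 4.2Q → Q* = 7.3204, P* = 33.4459.
Marginal revenue: MR = 55.7 − 6.08Q. Set MR = MC: 55.7 − 6.08Q = 2.7 + 4.2Q → Q_m = 5.1556.
Price P_m = 55.7 − 3.04·5.1556 = 40.027; MC(Q_m) = 2.7 + 4.2·5.1556 = 24.3535.
Competitive Q* = 7.3204, so ΔQ = 2.1648; wedge = 40.027 − 24.3535 = 15.6735.
DWL = ½ × 2.1648 × 15.6735 = 16.96.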